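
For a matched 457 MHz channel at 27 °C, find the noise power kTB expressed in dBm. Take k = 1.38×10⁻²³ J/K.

T = 27 °C + 273.15 = 300.15 K
P_n = kTB = 1.38×10⁻²³ × 300.15 × 4.57×10⁸ = 1.89×10⁻¹² W
In dBm: 10 log₁₀(1.89×10⁻¹² / 10⁻³) = −87.2 dBm

−87.2 dBm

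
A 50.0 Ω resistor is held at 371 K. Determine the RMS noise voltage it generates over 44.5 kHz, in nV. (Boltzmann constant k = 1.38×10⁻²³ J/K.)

213 nV

V_n = √(4kTRB)
4kTRB = 4 × 1.38×10⁻²³ × 371 × 5.00×10¹ × 4.45×10⁴ = 4.56×10⁻¹⁴ V²
V_n = √(4.56×10⁻¹⁴) = 2.13×10⁻⁷ V = 213 nV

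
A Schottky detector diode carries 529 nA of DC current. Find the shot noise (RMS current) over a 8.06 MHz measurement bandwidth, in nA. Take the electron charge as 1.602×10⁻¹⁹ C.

I_n = √(2qI·B)
2qI·B = 2 × 1.602×10⁻¹⁹ × 5.29×10⁻⁷ × 8.06×10⁶ = 1.37×10⁻¹⁸ A²
I_n = √(1.37×10⁻¹⁸) = 1.17×10⁻⁹ A = 1.17 nA

1.17 nA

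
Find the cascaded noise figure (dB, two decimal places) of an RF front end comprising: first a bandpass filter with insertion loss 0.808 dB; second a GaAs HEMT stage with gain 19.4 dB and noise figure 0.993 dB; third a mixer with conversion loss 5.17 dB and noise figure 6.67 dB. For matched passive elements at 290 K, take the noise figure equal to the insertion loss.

Convert to linear (a loss of L dB is a gain of −L dB): F_i = 10^(NF_i/10), G_i = 10^(G_i,dB/10)
  Stage 1: F_1 = 10^(0.808/10) = 1.204, G_1 = 10^(−0.808/10) = 0.8302
  Stage 2: F_2 = 10^(0.993/10) = 1.257, G_2 = 10^(19.4/10) = 87.10
  Stage 3: F_3 = 10^(6.67/10) = 4.645, G_3 = 10^(−5.17/10) = 0.3041
Friis cascade:
  F = 1.204 + (1.257 − 1)/0.8302 + (4.645 − 1)/72.31 = 1.564
NF = 10 log₁₀(1.564) = 1.94 dB

1.94 dB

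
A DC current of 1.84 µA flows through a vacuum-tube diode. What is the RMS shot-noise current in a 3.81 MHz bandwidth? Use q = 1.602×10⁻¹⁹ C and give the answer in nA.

I_n = √(2qI·B)
2qI·B = 2 × 1.602×10⁻¹⁹ × 1.84×10⁻⁶ × 3.81×10⁶ = 2.25×10⁻¹⁸ A²
I_n = √(2.25×10⁻¹⁸) = 1.50×10⁻⁹ A = 1.50 nA

1.50 nA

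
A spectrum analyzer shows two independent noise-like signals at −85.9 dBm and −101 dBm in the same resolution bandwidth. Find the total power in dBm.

−85.8 dBm

Convert to linear, add, convert back:
P₁ = 2.57×10⁻¹² W, P₂ = 7.94×10⁻¹⁴ W
P_tot = 2.65×10⁻¹² W → 10 log₁₀(P_tot / 10⁻³) = −85.8 dBm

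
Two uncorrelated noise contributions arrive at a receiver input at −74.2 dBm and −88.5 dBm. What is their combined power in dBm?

Convert to linear, add, convert back:
P₁ = 3.80×10⁻¹¹ W, P₂ = 1.41×10⁻¹² W
P_tot = 3.94×10⁻¹¹ W → 10 log₁₀(P_tot / 10⁻³) = −74.0 dBm

−74.0 dBm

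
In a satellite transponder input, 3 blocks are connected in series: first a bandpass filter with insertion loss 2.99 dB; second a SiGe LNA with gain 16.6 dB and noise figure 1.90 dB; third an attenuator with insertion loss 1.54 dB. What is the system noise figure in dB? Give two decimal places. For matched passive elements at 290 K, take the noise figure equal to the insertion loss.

4.92 dB

Convert to linear (a loss of L dB is a gain of −L dB): F_i = 10^(NF_i/10), G_i = 10^(G_i,dB/10)
  Stage 1: F_1 = 10^(2.99/10) = 1.991, G_1 = 10^(−2.99/10) = 0.5023
  Stage 2: F_2 = 10^(1.90/10) = 1.549, G_2 = 10^(16.6/10) = 45.71
  Stage 3: F_3 = 10^(1.54/10) = 1.426, G_3 = 10^(−1.54/10) = 0.7015
Friis cascade:
  F = 1.991 + (1.549 − 1)/0.5023 + (1.426 − 1)/22.96 = 3.102
NF = 10 log₁₀(3.102) = 4.92 dB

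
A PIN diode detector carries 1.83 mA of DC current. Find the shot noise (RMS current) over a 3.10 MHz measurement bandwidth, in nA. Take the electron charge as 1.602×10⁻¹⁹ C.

I_n = √(2qI·B)
2qI·B = 2 × 1.602×10⁻¹⁹ × 1.83×10⁻³ × 3.10×10⁶ = 1.82×10⁻¹⁵ A²
I_n = √(1.82×10⁻¹⁵) = 4.26×10⁻⁸ A = 42.6 nA

42.6 nA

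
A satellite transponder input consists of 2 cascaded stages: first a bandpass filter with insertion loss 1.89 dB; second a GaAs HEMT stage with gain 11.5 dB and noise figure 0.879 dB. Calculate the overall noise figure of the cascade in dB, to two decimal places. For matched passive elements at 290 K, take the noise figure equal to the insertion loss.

Convert to linear (a loss of L dB is a gain of −L dB): F_i = 10^(NF_i/10), G_i = 10^(G_i,dB/10)
  Stage 1: F_1 = 10^(1.89/10) = 1.545, G_1 = 10^(−1.89/10) = 0.6471
  Stage 2: F_2 = 10^(0.879/10) = 1.224, G_2 = 10^(11.5/10) = 14.13
Friis cascade:
  F = 1.545 + (1.224 − 1)/0.6471 = 1.892
NF = 10 log₁₀(1.892) = 2.77 dB

2.77 dB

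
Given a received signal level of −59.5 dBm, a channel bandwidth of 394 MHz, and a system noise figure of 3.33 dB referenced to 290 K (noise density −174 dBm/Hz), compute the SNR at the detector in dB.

Noise floor: N = −174 + 10 log₁₀(B) + NF
10 log₁₀(3.94×10⁸) = 85.95 dB
N = −174 + 85.95 + 3.33 = −84.72 dBm
SNR = P_sig − N = −59.5 − (−84.72) = 25.22 dB → 25.2 dB

25.2 dB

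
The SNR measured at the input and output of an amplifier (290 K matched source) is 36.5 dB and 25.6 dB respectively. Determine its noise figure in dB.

NF (dB) = SNR_in(dB) − SNR_out(dB) when the source is at T₀
NF = 36.5 − 25.6 = 10.9 dB

10.9 dB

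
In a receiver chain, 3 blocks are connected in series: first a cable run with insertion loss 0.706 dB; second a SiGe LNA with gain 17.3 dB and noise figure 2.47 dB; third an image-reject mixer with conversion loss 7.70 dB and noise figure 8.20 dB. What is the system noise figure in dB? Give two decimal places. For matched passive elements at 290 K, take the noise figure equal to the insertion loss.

Convert to linear (a loss of L dB is a gain of −L dB): F_i = 10^(NF_i/10), G_i = 10^(G_i,dB/10)
  Stage 1: F_1 = 10^(0.706/10) = 1.177, G_1 = 10^(−0.706/10) = 0.8500
  Stage 2: F_2 = 10^(2.47/10) = 1.766, G_2 = 10^(17.3/10) = 53.70
  Stage 3: F_3 = 10^(8.20/10) = 6.607, G_3 = 10^(−7.70/10) = 0.1698
Friis cascade:
  F = 1.177 + (1.766 − 1)/0.8500 + (6.607 − 1)/45.65 = 2.201
NF = 10 log₁₀(2.201) = 3.43 dB

3.43 dB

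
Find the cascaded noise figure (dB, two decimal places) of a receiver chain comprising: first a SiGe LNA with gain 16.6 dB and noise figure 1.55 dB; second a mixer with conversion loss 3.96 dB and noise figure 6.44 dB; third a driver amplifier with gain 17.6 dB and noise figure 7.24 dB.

2.40 dB

Convert to linear (a loss of L dB is a gain of −L dB): F_i = 10^(NF_i/10), G_i = 10^(G_i,dB/10)
  Stage 1: F_1 = 10^(1.55/10) = 1.429, G_1 = 10^(16.6/10) = 45.71
  Stage 2: F_2 = 10^(6.44/10) = 4.406, G_2 = 10^(−3.96/10) = 0.4018
  Stage 3: F_3 = 10^(7.24/10) = 5.297, G_3 = 10^(17.6/10) = 57.54
Friis cascade:
  F = 1.429 + (4.406 − 1)/45.71 + (5.297 − 1)/18.37 = 1.737
NF = 10 log₁₀(1.737) = 2.40 dB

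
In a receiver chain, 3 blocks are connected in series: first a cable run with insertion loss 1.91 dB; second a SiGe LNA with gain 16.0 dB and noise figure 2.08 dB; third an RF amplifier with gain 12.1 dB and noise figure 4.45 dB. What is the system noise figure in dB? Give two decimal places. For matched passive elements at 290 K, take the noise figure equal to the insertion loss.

Convert to linear (a loss of L dB is a gain of −L dB): F_i = 10^(NF_i/10), G_i = 10^(G_i,dB/10)
  Stage 1: F_1 = 10^(1.91/10) = 1.552, G_1 = 10^(−1.91/10) = 0.6442
  Stage 2: F_2 = 10^(2.08/10) = 1.614, G_2 = 10^(16.0/10) = 39.81
  Stage 3: F_3 = 10^(4.45/10) = 2.786, G_3 = 10^(12.1/10) = 16.22
Friis cascade:
  F = 1.552 + (1.614 − 1)/0.6442 + (2.786 − 1)/25.64 = 2.576
NF = 10 log₁₀(2.576) = 4.11 dB

4.11 dB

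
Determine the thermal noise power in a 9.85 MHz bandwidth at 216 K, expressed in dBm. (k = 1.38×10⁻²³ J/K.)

−105.3 dBm

P_n = kTB = 1.38×10⁻²³ × 216 × 9.85×10⁶ = 2.94×10⁻¹⁴ W
In dBm: 10 log₁₀(2.94×10⁻¹⁴ / 10⁻³) = −105.3 dBm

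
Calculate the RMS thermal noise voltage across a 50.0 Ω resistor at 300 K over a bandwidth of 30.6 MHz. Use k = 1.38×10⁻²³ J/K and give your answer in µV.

V_n = √(4kTRB)
4kTRB = 4 × 1.38×10⁻²³ × 300 × 5.00×10¹ × 3.06×10⁷ = 2.53×10⁻¹¹ V²
V_n = √(2.53×10⁻¹¹) = 5.03×10⁻⁶ V = 5.03 µV

5.03 µV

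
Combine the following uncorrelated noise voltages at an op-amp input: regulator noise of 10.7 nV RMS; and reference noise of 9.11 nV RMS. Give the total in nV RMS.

14.1 nV

Uncorrelated sources add in power (mean-square): V_tot = √(ΣV_i²)
V_tot = √[(1.07×10⁻⁸)² + (9.11×10⁻⁹)²] = 1.41×10⁻⁸ V = 14.1 nV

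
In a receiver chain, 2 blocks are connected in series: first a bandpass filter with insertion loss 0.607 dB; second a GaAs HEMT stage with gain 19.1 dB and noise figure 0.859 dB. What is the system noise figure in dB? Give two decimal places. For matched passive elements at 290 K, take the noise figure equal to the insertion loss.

1.47 dB

Convert to linear (a loss of L dB is a gain of −L dB): F_i = 10^(NF_i/10), G_i = 10^(G_i,dB/10)
  Stage 1: F_1 = 10^(0.607/10) = 1.150, G_1 = 10^(−0.607/10) = 0.8696
  Stage 2: F_2 = 10^(0.859/10) = 1.219, G_2 = 10^(19.1/10) = 81.28
Friis cascade:
  F = 1.150 + (1.219 − 1)/0.8696 = 1.402
NF = 10 log₁₀(1.402) = 1.47 dB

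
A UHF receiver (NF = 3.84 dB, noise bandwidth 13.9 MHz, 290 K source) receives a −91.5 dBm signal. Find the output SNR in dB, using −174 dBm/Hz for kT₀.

Noise floor: N = −174 + 10 log₁₀(B) + NF
10 log₁₀(1.39×10⁷) = 71.43 dB
N = −174 + 71.43 + 3.84 = −98.73 dBm
SNR = P_sig − N = −91.5 − (−98.73) = 7.23 dB → 7.2 dB

7.2 dB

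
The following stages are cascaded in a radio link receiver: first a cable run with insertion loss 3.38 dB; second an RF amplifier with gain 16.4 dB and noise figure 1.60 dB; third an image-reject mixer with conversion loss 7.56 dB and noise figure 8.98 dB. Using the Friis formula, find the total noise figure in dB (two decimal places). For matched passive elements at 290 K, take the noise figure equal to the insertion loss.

Convert to linear (a loss of L dB is a gain of −L dB): F_i = 10^(NF_i/10), G_i = 10^(G_i,dB/10)
  Stage 1: F_1 = 10^(3.38/10) = 2.178, G_1 = 10^(−3.38/10) = 0.4592
  Stage 2: F_2 = 10^(1.60/10) = 1.445, G_2 = 10^(16.4/10) = 43.65
  Stage 3: F_3 = 10^(8.98/10) = 7.907, G_3 = 10^(−7.56/10) = 0.1754
Friis cascade:
  F = 2.178 + (1.445 − 1)/0.4592 + (7.907 − 1)/20.04 = 3.492
NF = 10 log₁₀(3.492) = 5.43 dB

5.43 dB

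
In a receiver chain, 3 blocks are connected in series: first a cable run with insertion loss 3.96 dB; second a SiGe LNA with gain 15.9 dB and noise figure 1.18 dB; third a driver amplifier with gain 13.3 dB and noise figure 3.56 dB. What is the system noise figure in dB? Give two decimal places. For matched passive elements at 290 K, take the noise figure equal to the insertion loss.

5.25 dB

Convert to linear (a loss of L dB is a gain of −L dB): F_i = 10^(NF_i/10), G_i = 10^(G_i,dB/10)
  Stage 1: F_1 = 10^(3.96/10) = 2.489, G_1 = 10^(−3.96/10) = 0.4018
  Stage 2: F_2 = 10^(1.18/10) = 1.312, G_2 = 10^(15.9/10) = 38.90
  Stage 3: F_3 = 10^(3.56/10) = 2.270, G_3 = 10^(13.3/10) = 21.38
Friis cascade:
  F = 2.489 + (1.312 − 1)/0.4018 + (2.270 − 1)/15.63 = 3.347
NF = 10 log₁₀(3.347) = 5.25 dB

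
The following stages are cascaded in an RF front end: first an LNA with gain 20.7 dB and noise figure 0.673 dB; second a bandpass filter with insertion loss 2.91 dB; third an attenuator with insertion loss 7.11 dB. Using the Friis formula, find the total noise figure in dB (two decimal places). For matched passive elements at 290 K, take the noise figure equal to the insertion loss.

Convert to linear (a loss of L dB is a gain of −L dB): F_i = 10^(NF_i/10), G_i = 10^(G_i,dB/10)
  Stage 1: F_1 = 10^(0.673/10) = 1.168, G_1 = 10^(20.7/10) = 117.5
  Stage 2: F_2 = 10^(2.91/10) = 1.954, G_2 = 10^(−2.91/10) = 0.5117
  Stage 3: F_3 = 10^(7.11/10) = 5.140, G_3 = 10^(−7.11/10) = 0.1945
Friis cascade:
  F = 1.168 + (1.954 − 1)/117.5 + (5.140 − 1)/60.12 = 1.245
NF = 10 log₁₀(1.245) = 0.95 dB

0.95 dB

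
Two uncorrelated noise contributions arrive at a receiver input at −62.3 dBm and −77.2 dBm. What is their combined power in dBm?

Convert to linear, add, convert back:
P₁ = 5.89×10⁻¹⁰ W, P₂ = 1.91×10⁻¹¹ W
P_tot = 6.08×10⁻¹⁰ W → 10 log₁₀(P_tot / 10⁻³) = −62.2 dBm

−62.2 dBm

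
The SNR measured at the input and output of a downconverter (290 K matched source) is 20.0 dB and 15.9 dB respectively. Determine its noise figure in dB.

NF (dB) = SNR_in(dB) − SNR_out(dB) when the source is at T₀
NF = 20.0 − 15.9 = 4.1 dB

4.1 dB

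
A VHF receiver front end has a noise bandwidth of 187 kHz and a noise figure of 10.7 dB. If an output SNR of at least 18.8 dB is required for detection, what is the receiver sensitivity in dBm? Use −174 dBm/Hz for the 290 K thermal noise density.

−91.8 dBm

Sensitivity = −174 + 10 log₁₀(B) + NF + SNR_min
= −174 + 52.72 + 10.7 + 18.8
= −91.78 dBm → −91.8 dBm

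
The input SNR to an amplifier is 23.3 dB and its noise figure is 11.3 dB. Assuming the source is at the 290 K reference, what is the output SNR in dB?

12.0 dB

By definition F = SNR_in/SNR_out, so in dB: SNR_out = SNR_in − NF
SNR_out = 23.3 − 11.3 = 12.0 dB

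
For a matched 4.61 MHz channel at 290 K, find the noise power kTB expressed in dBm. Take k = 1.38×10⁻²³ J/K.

P_n = kTB = 1.38×10⁻²³ × 290 × 4.61×10⁶ = 1.84×10⁻¹⁴ W
In dBm: 10 log₁₀(1.84×10⁻¹⁴ / 10⁻³) = −107.3 dBm

−107.3 dBm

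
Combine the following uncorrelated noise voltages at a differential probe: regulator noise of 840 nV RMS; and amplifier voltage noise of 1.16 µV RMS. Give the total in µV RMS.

Uncorrelated sources add in power (mean-square): V_tot = √(ΣV_i²)
V_tot = √[(8.40×10⁻⁷)² + (1.16×10⁻⁶)²] = 1.43×10⁻⁶ V = 1.43 µV

1.43 µV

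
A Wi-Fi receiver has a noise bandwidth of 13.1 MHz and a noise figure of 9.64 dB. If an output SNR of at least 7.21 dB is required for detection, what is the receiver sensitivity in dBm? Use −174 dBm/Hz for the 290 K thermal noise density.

Sensitivity = −174 + 10 log₁₀(B) + NF + SNR_min
= −174 + 71.17 + 9.64 + 7.21
= −85.98 dBm → −86.0 dBm

−86.0 dBm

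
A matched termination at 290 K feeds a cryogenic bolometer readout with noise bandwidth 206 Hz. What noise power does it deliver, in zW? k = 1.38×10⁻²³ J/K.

P_n = kTB = 1.38×10⁻²³ × 290 × 2.06×10² = 8.24×10⁻¹⁹ W = 824 zW

824 zW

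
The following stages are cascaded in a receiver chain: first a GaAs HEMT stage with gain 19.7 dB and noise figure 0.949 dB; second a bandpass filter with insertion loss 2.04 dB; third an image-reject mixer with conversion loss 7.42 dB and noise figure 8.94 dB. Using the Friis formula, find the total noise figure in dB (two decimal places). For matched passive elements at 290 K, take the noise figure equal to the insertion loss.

Convert to linear (a loss of L dB is a gain of −L dB): F_i = 10^(NF_i/10), G_i = 10^(G_i,dB/10)
  Stage 1: F_1 = 10^(0.949/10) = 1.244, G_1 = 10^(19.7/10) = 93.33
  Stage 2: F_2 = 10^(2.04/10) = 1.600, G_2 = 10^(−2.04/10) = 0.6252
  Stage 3: F_3 = 10^(8.94/10) = 7.834, G_3 = 10^(−7.42/10) = 0.1811
Friis cascade:
  F = 1.244 + (1.600 − 1)/93.33 + (7.834 − 1)/58.34 = 1.368
NF = 10 log₁₀(1.368) = 1.36 dB

1.36 dB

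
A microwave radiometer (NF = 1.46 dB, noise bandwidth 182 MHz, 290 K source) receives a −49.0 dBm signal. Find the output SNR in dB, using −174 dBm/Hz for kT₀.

40.9 dB

Noise floor: N = −174 + 10 log₁₀(B) + NF
10 log₁₀(1.82×10⁸) = 82.6 dB
N = −174 + 82.6 + 1.46 = −89.94 dBm
SNR = P_sig − N = −49.0 − (−89.94) = 40.94 dB → 40.9 dB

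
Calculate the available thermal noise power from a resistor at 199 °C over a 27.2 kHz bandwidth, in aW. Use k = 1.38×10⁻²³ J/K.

T = 199 °C + 273.15 = 472.15 K
P_n = kTB = 1.38×10⁻²³ × 472.15 × 2.72×10⁴ = 1.77×10⁻¹⁶ W = 177 aW

177 aW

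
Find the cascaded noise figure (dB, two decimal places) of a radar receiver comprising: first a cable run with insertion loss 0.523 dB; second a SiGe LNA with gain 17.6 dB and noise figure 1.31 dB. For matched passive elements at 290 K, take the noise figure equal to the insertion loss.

Convert to linear (a loss of L dB is a gain of −L dB): F_i = 10^(NF_i/10), G_i = 10^(G_i,dB/10)
  Stage 1: F_1 = 10^(0.523/10) = 1.128, G_1 = 10^(−0.523/10) = 0.8865
  Stage 2: F_2 = 10^(1.31/10) = 1.352, G_2 = 10^(17.6/10) = 57.54
Friis cascade:
  F = 1.128 + (1.352 − 1)/0.8865 = 1.525
NF = 10 log₁₀(1.525) = 1.83 dB

1.83 dB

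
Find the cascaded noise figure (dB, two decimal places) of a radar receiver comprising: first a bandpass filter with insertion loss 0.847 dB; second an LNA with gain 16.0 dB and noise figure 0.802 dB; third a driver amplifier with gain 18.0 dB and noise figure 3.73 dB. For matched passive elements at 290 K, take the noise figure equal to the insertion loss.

Convert to linear (a loss of L dB is a gain of −L dB): F_i = 10^(NF_i/10), G_i = 10^(G_i,dB/10)
  Stage 1: F_1 = 10^(0.847/10) = 1.215, G_1 = 10^(−0.847/10) = 0.8228
  Stage 2: F_2 = 10^(0.802/10) = 1.203, G_2 = 10^(16.0/10) = 39.81
  Stage 3: F_3 = 10^(3.73/10) = 2.360, G_3 = 10^(18.0/10) = 63.10
Friis cascade:
  F = 1.215 + (1.203 − 1)/0.8228 + (2.360 − 1)/32.76 = 1.503
NF = 10 log₁₀(1.503) = 1.77 dB

1.77 dB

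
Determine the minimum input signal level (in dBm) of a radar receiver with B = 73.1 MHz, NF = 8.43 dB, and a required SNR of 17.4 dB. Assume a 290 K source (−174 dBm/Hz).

Sensitivity = −174 + 10 log₁₀(B) + NF + SNR_min
= −174 + 78.64 + 8.43 + 17.4
= −69.53 dBm → −69.5 dBm

−69.5 dBm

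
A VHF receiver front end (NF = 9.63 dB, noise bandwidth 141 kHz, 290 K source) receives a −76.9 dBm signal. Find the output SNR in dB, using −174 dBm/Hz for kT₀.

Noise floor: N = −174 + 10 log₁₀(B) + NF
10 log₁₀(1.41×10⁵) = 51.49 dB
N = −174 + 51.49 + 9.63 = −112.88 dBm
SNR = P_sig − N = −76.9 − (−112.88) = 35.98 dB → 36.0 dB

36.0 dB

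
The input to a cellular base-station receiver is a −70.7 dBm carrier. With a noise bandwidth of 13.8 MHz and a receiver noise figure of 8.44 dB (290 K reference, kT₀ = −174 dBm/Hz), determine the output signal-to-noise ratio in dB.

23.5 dB

Noise floor: N = −174 + 10 log₁₀(B) + NF
10 log₁₀(1.38×10⁷) = 71.4 dB
N = −174 + 71.4 + 8.44 = −94.16 dBm
SNR = P_sig − N = −70.7 − (−94.16) = 23.46 dB → 23.5 dB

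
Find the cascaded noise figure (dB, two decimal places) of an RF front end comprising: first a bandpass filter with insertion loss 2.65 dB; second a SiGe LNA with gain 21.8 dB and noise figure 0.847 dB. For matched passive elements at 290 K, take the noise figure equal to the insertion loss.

3.50 dB

Convert to linear (a loss of L dB is a gain of −L dB): F_i = 10^(NF_i/10), G_i = 10^(G_i,dB/10)
  Stage 1: F_1 = 10^(2.65/10) = 1.841, G_1 = 10^(−2.65/10) = 0.5433
  Stage 2: F_2 = 10^(0.847/10) = 1.215, G_2 = 10^(21.8/10) = 151.4
Friis cascade:
  F = 1.841 + (1.215 − 1)/0.5433 = 2.237
NF = 10 log₁₀(2.237) = 3.50 dB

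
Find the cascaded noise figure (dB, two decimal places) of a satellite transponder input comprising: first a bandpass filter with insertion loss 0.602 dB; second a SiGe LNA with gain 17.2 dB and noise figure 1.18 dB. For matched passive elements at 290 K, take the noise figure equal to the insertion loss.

1.78 dB

Convert to linear (a loss of L dB is a gain of −L dB): F_i = 10^(NF_i/10), G_i = 10^(G_i,dB/10)
  Stage 1: F_1 = 10^(0.602/10) = 1.149, G_1 = 10^(−0.602/10) = 0.8706
  Stage 2: F_2 = 10^(1.18/10) = 1.312, G_2 = 10^(17.2/10) = 52.48
Friis cascade:
  F = 1.149 + (1.312 − 1)/0.8706 = 1.507
NF = 10 log₁₀(1.507) = 1.78 dB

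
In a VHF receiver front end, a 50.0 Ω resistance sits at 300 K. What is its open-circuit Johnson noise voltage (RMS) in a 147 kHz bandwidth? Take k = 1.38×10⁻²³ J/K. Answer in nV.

V_n = √(4kTRB)
4kTRB = 4 × 1.38×10⁻²³ × 300 × 5.00×10¹ × 1.47×10⁵ = 1.22×10⁻¹³ V²
V_n = √(1.22×10⁻¹³) = 3.49×10⁻⁷ V = 349 nV

349 nV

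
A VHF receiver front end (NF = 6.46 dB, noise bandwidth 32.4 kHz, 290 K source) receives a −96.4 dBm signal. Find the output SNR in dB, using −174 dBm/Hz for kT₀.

Noise floor: N = −174 + 10 log₁₀(B) + NF
10 log₁₀(3.24×10⁴) = 45.11 dB
N = −174 + 45.11 + 6.46 = −122.43 dBm
SNR = P_sig − N = −96.4 − (−122.43) = 26.03 dB → 26.0 dB

26.0 dB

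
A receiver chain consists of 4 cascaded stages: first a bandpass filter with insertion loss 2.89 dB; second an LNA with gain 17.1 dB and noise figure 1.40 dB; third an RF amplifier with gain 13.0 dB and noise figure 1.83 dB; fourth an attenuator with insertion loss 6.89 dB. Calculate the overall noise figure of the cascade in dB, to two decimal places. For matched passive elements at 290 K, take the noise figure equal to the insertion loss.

4.33 dB

Convert to linear (a loss of L dB is a gain of −L dB): F_i = 10^(NF_i/10), G_i = 10^(G_i,dB/10)
  Stage 1: F_1 = 10^(2.89/10) = 1.945, G_1 = 10^(−2.89/10) = 0.5140
  Stage 2: F_2 = 10^(1.40/10) = 1.380, G_2 = 10^(17.1/10) = 51.29
  Stage 3: F_3 = 10^(1.83/10) = 1.524, G_3 = 10^(13.0/10) = 19.95
  Stage 4: F_4 = 10^(6.89/10) = 4.887, G_4 = 10^(−6.89/10) = 0.2046
Friis cascade:
  F = 1.945 + (1.380 − 1)/0.5140 + (1.524 − 1)/26.36 + (4.887 − 1)/526.0 = 2.713
NF = 10 log₁₀(2.713) = 4.33 dB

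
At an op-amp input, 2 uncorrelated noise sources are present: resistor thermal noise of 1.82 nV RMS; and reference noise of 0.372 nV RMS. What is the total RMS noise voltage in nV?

1.86 nV

Uncorrelated sources add in power (mean-square): V_tot = √(ΣV_i²)
V_tot = √[(1.82×10⁻⁹)² + (3.72×10⁻¹⁰)²] = 1.86×10⁻⁹ V = 1.86 nV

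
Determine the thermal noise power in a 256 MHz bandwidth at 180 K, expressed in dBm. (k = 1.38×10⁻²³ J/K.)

P_n = kTB = 1.38×10⁻²³ × 180 × 2.56×10⁸ = 6.36×10⁻¹³ W
In dBm: 10 log₁₀(6.36×10⁻¹³ / 10⁻³) = −92.0 dBm

−92.0 dBm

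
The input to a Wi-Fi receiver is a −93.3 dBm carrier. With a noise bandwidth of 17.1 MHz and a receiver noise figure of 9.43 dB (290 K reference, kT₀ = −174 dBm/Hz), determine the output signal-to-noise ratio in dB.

Noise floor: N = −174 + 10 log₁₀(B) + NF
10 log₁₀(1.71×10⁷) = 72.33 dB
N = −174 + 72.33 + 9.43 = −92.24 dBm
SNR = P_sig − N = −93.3 − (−92.24) = −1.06 dB → −1.1 dB

−1.1 dB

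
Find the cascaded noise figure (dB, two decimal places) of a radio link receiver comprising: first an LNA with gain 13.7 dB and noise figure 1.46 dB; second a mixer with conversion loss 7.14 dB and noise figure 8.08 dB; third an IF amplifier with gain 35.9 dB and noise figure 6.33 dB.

Convert to linear (a loss of L dB is a gain of −L dB): F_i = 10^(NF_i/10), G_i = 10^(G_i,dB/10)
  Stage 1: F_1 = 10^(1.46/10) = 1.400, G_1 = 10^(13.7/10) = 23.44
  Stage 2: F_2 = 10^(8.08/10) = 6.427, G_2 = 10^(−7.14/10) = 0.1932
  Stage 3: F_3 = 10^(6.33/10) = 4.295, G_3 = 10^(35.9/10) = 3890
Friis cascade:
  F = 1.400 + (6.427 − 1)/23.44 + (4.295 − 1)/4.529 = 2.359
NF = 10 log₁₀(2.359) = 3.73 dB

3.73 dB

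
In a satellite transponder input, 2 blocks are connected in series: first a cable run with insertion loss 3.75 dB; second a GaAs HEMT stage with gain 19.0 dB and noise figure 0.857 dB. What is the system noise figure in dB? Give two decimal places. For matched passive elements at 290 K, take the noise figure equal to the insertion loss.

Convert to linear (a loss of L dB is a gain of −L dB): F_i = 10^(NF_i/10), G_i = 10^(G_i,dB/10)
  Stage 1: F_1 = 10^(3.75/10) = 2.371, G_1 = 10^(−3.75/10) = 0.4217
  Stage 2: F_2 = 10^(0.857/10) = 1.218, G_2 = 10^(19.0/10) = 79.43
Friis cascade:
  F = 2.371 + (1.218 − 1)/0.4217 = 2.889
NF = 10 log₁₀(2.889) = 4.61 dB

4.61 dB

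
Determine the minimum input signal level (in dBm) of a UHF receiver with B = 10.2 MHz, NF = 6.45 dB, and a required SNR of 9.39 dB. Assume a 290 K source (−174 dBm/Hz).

−88.1 dBm

Sensitivity = −174 + 10 log₁₀(B) + NF + SNR_min
= −174 + 70.09 + 6.45 + 9.39
= −88.07 dBm → −88.1 dBm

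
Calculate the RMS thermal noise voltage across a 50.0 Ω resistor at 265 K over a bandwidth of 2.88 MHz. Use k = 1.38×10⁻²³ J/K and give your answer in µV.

1.45 µV

V_n = √(4kTRB)
4kTRB = 4 × 1.38×10⁻²³ × 265 × 5.00×10¹ × 2.88×10⁶ = 2.11×10⁻¹² V²
V_n = √(2.11×10⁻¹²) = 1.45×10⁻⁶ V = 1.45 µV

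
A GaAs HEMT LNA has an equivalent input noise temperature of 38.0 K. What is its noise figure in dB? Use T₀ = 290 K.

F = 1 + T_e/T₀ = 1 + 38.0/290 = 1.13103
NF = 10 log₁₀(1.13103) = 0.535 dB

0.535 dB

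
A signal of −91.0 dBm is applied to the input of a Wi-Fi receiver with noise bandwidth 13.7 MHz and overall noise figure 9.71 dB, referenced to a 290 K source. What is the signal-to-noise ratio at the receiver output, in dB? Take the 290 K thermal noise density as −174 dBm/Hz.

1.9 dB

Noise floor: N = −174 + 10 log₁₀(B) + NF
10 log₁₀(1.37×10⁷) = 71.37 dB
N = −174 + 71.37 + 9.71 = −92.92 dBm
SNR = P_sig − N = −91.0 − (−92.92) = 1.92 dB → 1.9 dB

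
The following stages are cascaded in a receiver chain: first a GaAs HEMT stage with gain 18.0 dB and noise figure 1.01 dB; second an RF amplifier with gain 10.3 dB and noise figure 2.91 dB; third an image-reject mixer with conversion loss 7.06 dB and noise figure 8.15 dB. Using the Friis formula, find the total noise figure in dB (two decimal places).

1.09 dB

Convert to linear (a loss of L dB is a gain of −L dB): F_i = 10^(NF_i/10), G_i = 10^(G_i,dB/10)
  Stage 1: F_1 = 10^(1.01/10) = 1.262, G_1 = 10^(18.0/10) = 63.10
  Stage 2: F_2 = 10^(2.91/10) = 1.954, G_2 = 10^(10.3/10) = 10.72
  Stage 3: F_3 = 10^(8.15/10) = 6.531, G_3 = 10^(−7.06/10) = 0.1968
Friis cascade:
  F = 1.262 + (1.954 − 1)/63.10 + (6.531 − 1)/676.1 = 1.285
NF = 10 log₁₀(1.285) = 1.09 dB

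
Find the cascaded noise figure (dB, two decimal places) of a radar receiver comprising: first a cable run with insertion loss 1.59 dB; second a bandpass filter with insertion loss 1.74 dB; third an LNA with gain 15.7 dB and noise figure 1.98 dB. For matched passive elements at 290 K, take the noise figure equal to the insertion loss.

5.31 dB

Convert to linear (a loss of L dB is a gain of −L dB): F_i = 10^(NF_i/10), G_i = 10^(G_i,dB/10)
  Stage 1: F_1 = 10^(1.59/10) = 1.442, G_1 = 10^(−1.59/10) = 0.6934
  Stage 2: F_2 = 10^(1.74/10) = 1.493, G_2 = 10^(−1.74/10) = 0.6699
  Stage 3: F_3 = 10^(1.98/10) = 1.578, G_3 = 10^(15.7/10) = 37.15
Friis cascade:
  F = 1.442 + (1.493 − 1)/0.6934 + (1.578 − 1)/0.4645 = 3.396
NF = 10 log₁₀(3.396) = 5.31 dB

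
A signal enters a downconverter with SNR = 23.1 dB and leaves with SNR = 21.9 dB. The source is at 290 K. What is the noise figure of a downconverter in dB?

NF (dB) = SNR_in(dB) − SNR_out(dB) when the source is at T₀
NF = 23.1 − 21.9 = 1.2 dB

1.2 dB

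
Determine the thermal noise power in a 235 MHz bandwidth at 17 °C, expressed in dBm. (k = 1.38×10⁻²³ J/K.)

−90.3 dBm

T = 17 °C + 273.15 = 290.15 K
P_n = kTB = 1.38×10⁻²³ × 290.15 × 2.35×10⁸ = 9.41×10⁻¹³ W
In dBm: 10 log₁₀(9.41×10⁻¹³ / 10⁻³) = −90.3 dBm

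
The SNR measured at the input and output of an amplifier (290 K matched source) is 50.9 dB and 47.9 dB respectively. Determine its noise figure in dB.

NF (dB) = SNR_in(dB) − SNR_out(dB) when the source is at T₀
NF = 50.9 − 47.9 = 3.0 dB

3.0 dB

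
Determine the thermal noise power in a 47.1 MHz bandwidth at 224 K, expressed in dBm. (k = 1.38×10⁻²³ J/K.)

−98.4 dBm

P_n = kTB = 1.38×10⁻²³ × 224 × 4.71×10⁷ = 1.46×10⁻¹³ W
In dBm: 10 log₁₀(1.46×10⁻¹³ / 10⁻³) = −98.4 dBm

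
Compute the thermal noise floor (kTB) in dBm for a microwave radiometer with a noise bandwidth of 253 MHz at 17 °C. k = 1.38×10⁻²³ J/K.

−89.9 dBm

T = 17 °C + 273.15 = 290.15 K
P_n = kTB = 1.38×10⁻²³ × 290.15 × 2.53×10⁸ = 1.01×10⁻¹² W
In dBm: 10 log₁₀(1.01×10⁻¹² / 10⁻³) = −89.9 dBm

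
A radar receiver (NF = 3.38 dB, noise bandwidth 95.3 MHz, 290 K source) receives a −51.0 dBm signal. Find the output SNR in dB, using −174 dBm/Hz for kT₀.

Noise floor: N = −174 + 10 log₁₀(B) + NF
10 log₁₀(9.53×10⁷) = 79.79 dB
N = −174 + 79.79 + 3.38 = −90.83 dBm
SNR = P_sig − N = −51.0 − (−90.83) = 39.83 dB → 39.8 dB

39.8 dB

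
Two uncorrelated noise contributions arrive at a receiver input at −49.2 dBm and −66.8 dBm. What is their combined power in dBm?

Convert to linear, add, convert back:
P₁ = 1.20×10⁻⁸ W, P₂ = 2.09×10⁻¹⁰ W
P_tot = 1.22×10⁻⁸ W → 10 log₁₀(P_tot / 10⁻³) = −49.1 dBm

−49.1 dBm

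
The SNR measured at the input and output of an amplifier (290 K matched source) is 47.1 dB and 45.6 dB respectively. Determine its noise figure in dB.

NF (dB) = SNR_in(dB) − SNR_out(dB) when the source is at T₀
NF = 47.1 − 45.6 = 1.5 dB

1.5 dB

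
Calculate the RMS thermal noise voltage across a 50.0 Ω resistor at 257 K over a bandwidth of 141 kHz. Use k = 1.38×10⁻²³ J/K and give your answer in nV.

316 nV

V_n = √(4kTRB)
4kTRB = 4 × 1.38×10⁻²³ × 257 × 5.00×10¹ × 1.41×10⁵ = 1.00×10⁻¹³ V²
V_n = √(1.00×10⁻¹³) = 3.16×10⁻⁷ V = 316 nV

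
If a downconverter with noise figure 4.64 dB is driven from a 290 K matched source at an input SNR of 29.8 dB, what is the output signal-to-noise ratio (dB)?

By definition F = SNR_in/SNR_out, so in dB: SNR_out = SNR_in − NF
SNR_out = 29.8 − 4.64 = 25.16 dB

25.16 dB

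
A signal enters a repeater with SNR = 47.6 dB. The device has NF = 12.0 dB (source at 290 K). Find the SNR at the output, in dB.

35.6 dB

By definition F = SNR_in/SNR_out, so in dB: SNR_out = SNR_in − NF
SNR_out = 47.6 − 12.0 = 35.6 dB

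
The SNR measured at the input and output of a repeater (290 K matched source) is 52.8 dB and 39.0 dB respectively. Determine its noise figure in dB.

13.8 dB

NF (dB) = SNR_in(dB) − SNR_out(dB) when the source is at T₀
NF = 52.8 − 39.0 = 13.8 dB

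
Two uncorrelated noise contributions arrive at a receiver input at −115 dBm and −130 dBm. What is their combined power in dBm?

−114.9 dBm

Convert to linear, add, convert back:
P₁ = 3.16×10⁻¹⁵ W, P₂ = 1.00×10⁻¹⁶ W
P_tot = 3.26×10⁻¹⁵ W → 10 log₁₀(P_tot / 10⁻³) = −114.9 dBm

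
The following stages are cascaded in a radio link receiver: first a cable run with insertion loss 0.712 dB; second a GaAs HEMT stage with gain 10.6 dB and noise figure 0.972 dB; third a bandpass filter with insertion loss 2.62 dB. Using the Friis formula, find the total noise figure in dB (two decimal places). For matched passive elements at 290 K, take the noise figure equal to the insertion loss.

1.93 dB

Convert to linear (a loss of L dB is a gain of −L dB): F_i = 10^(NF_i/10), G_i = 10^(G_i,dB/10)
  Stage 1: F_1 = 10^(0.712/10) = 1.178, G_1 = 10^(−0.712/10) = 0.8488
  Stage 2: F_2 = 10^(0.972/10) = 1.251, G_2 = 10^(10.6/10) = 11.48
  Stage 3: F_3 = 10^(2.62/10) = 1.828, G_3 = 10^(−2.62/10) = 0.5470
Friis cascade:
  F = 1.178 + (1.251 − 1)/0.8488 + (1.828 − 1)/9.745 = 1.559
NF = 10 log₁₀(1.559) = 1.93 dB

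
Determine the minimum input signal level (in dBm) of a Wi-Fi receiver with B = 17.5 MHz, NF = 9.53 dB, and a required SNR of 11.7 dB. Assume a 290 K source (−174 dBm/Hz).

−80.3 dBm

Sensitivity = −174 + 10 log₁₀(B) + NF + SNR_min
= −174 + 72.43 + 9.53 + 11.7
= −80.34 dBm → −80.3 dBm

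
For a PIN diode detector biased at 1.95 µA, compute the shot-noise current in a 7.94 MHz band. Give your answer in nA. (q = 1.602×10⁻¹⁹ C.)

2.23 nA

I_n = √(2qI·B)
2qI·B = 2 × 1.602×10⁻¹⁹ × 1.95×10⁻⁶ × 7.94×10⁶ = 4.96×10⁻¹⁸ A²
I_n = √(4.96×10⁻¹⁸) = 2.23×10⁻⁹ A = 2.23 nA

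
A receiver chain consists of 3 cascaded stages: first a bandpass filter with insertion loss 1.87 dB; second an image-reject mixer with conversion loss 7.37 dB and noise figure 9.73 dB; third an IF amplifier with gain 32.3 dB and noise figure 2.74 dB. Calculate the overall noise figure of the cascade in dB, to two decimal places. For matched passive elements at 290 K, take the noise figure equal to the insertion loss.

Convert to linear (a loss of L dB is a gain of −L dB): F_i = 10^(NF_i/10), G_i = 10^(G_i,dB/10)
  Stage 1: F_1 = 10^(1.87/10) = 1.538, G_1 = 10^(−1.87/10) = 0.6501
  Stage 2: F_2 = 10^(9.73/10) = 9.397, G_2 = 10^(−7.37/10) = 0.1832
  Stage 3: F_3 = 10^(2.74/10) = 1.879, G_3 = 10^(32.3/10) = 1698
Friis cascade:
  F = 1.538 + (9.397 − 1)/0.6501 + (1.879 − 1)/0.1191 = 21.84
NF = 10 log₁₀(21.84) = 13.39 dB

13.39 dB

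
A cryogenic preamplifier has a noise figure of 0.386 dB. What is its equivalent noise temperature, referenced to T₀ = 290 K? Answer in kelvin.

F = 10^(0.386/10) = 1.09295
T_e = (F − 1)·T₀ = (1.09295 − 1) × 290 = 27.0 K

27.0 K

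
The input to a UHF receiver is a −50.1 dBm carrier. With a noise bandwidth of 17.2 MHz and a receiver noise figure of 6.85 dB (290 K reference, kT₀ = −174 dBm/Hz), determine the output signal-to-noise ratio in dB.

44.7 dB

Noise floor: N = −174 + 10 log₁₀(B) + NF
10 log₁₀(1.72×10⁷) = 72.36 dB
N = −174 + 72.36 + 6.85 = −94.79 dBm
SNR = P_sig − N = −50.1 − (−94.79) = 44.69 dB → 44.7 dB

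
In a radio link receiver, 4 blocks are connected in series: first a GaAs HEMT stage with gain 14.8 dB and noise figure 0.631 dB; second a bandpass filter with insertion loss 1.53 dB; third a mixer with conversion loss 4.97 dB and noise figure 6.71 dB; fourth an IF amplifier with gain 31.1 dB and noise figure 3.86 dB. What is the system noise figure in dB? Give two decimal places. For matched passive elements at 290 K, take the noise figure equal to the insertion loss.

1.92 dB

Convert to linear (a loss of L dB is a gain of −L dB): F_i = 10^(NF_i/10), G_i = 10^(G_i,dB/10)
  Stage 1: F_1 = 10^(0.631/10) = 1.156, G_1 = 10^(14.8/10) = 30.20
  Stage 2: F_2 = 10^(1.53/10) = 1.422, G_2 = 10^(−1.53/10) = 0.7031
  Stage 3: F_3 = 10^(6.71/10) = 4.688, G_3 = 10^(−4.97/10) = 0.3184
  Stage 4: F_4 = 10^(3.86/10) = 2.432, G_4 = 10^(31.1/10) = 1288
Friis cascade:
  F = 1.156 + (1.422 − 1)/30.20 + (4.688 − 1)/21.23 + (2.432 − 1)/6.761 = 1.556
NF = 10 log₁₀(1.556) = 1.92 dB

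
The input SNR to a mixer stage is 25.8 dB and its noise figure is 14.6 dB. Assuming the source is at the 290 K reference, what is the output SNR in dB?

By definition F = SNR_in/SNR_out, so in dB: SNR_out = SNR_in − NF
SNR_out = 25.8 − 14.6 = 11.2 dB

11.2 dB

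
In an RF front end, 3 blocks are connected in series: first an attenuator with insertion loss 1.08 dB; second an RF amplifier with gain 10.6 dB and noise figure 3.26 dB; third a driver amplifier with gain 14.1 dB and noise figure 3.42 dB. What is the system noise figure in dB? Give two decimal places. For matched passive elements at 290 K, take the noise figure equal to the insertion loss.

4.55 dB

Convert to linear (a loss of L dB is a gain of −L dB): F_i = 10^(NF_i/10), G_i = 10^(G_i,dB/10)
  Stage 1: F_1 = 10^(1.08/10) = 1.282, G_1 = 10^(−1.08/10) = 0.7798
  Stage 2: F_2 = 10^(3.26/10) = 2.118, G_2 = 10^(10.6/10) = 11.48
  Stage 3: F_3 = 10^(3.42/10) = 2.198, G_3 = 10^(14.1/10) = 25.70
Friis cascade:
  F = 1.282 + (2.118 − 1)/0.7798 + (2.198 − 1)/8.954 = 2.850
NF = 10 log₁₀(2.850) = 4.55 dB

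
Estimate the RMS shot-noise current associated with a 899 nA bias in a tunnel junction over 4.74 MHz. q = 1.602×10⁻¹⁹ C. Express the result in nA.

I_n = √(2qI·B)
2qI·B = 2 × 1.602×10⁻¹⁹ × 8.99×10⁻⁷ × 4.74×10⁶ = 1.37×10⁻¹⁸ A²
I_n = √(1.37×10⁻¹⁸) = 1.17×10⁻⁹ A = 1.17 nA

1.17 nA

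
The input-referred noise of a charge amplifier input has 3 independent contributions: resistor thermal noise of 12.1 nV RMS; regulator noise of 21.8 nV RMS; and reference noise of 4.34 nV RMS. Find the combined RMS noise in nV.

Uncorrelated sources add in power (mean-square): V_tot = √(ΣV_i²)
V_tot = √[(1.21×10⁻⁸)² + (2.18×10⁻⁸)² + (4.34×10⁻⁹)²] = 2.53×10⁻⁸ V = 25.3 nV

25.3 nV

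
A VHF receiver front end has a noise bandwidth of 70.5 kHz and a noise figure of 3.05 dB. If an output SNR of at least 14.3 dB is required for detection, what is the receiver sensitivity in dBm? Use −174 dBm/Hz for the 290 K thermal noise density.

−108.2 dBm

Sensitivity = −174 + 10 log₁₀(B) + NF + SNR_min
= −174 + 48.48 + 3.05 + 14.3
= −108.17 dBm → −108.2 dBm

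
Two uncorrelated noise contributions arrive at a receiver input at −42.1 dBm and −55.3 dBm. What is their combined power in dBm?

−41.9 dBm

Convert to linear, add, convert back:
P₁ = 6.17×10⁻⁸ W, P₂ = 2.95×10⁻⁹ W
P_tot = 6.46×10⁻⁸ W → 10 log₁₀(P_tot / 10⁻³) = −41.9 dBm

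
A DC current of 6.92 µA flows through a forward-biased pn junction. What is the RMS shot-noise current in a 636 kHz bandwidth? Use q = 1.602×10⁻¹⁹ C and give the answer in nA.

I_n = √(2qI·B)
2qI·B = 2 × 1.602×10⁻¹⁹ × 6.92×10⁻⁶ × 6.36×10⁵ = 1.41×10⁻¹⁸ A²
I_n = √(1.41×10⁻¹⁸) = 1.19×10⁻⁹ A = 1.19 nA

1.19 nA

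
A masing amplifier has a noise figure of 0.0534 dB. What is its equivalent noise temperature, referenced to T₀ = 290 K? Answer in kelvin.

3.59 K

F = 10^(0.0534/10) = 1.01237
T_e = (F − 1)·T₀ = (1.01237 − 1) × 290 = 3.59 K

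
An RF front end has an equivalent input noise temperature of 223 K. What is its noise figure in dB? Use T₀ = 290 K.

F = 1 + T_e/T₀ = 1 + 223/290 = 1.76897
NF = 10 log₁₀(1.76897) = 2.48 dB

2.48 dB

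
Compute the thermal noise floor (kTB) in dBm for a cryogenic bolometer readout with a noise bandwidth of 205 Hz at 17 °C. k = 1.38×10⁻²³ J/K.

−150.9 dBm

T = 17 °C + 273.15 = 290.15 K
P_n = kTB = 1.38×10⁻²³ × 290.15 × 2.05×10² = 8.21×10⁻¹⁹ W
In dBm: 10 log₁₀(8.21×10⁻¹⁹ / 10⁻³) = −150.9 dBm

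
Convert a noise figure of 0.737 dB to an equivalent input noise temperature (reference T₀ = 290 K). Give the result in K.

53.6 K

F = 10^(0.737/10) = 1.18495
T_e = (F − 1)·T₀ = (1.18495 − 1) × 290 = 53.6 K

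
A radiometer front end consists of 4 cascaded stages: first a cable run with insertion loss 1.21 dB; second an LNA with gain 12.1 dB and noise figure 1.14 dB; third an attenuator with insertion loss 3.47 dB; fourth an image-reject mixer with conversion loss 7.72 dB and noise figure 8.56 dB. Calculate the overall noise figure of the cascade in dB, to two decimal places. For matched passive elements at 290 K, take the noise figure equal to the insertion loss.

4.68 dB

Convert to linear (a loss of L dB is a gain of −L dB): F_i = 10^(NF_i/10), G_i = 10^(G_i,dB/10)
  Stage 1: F_1 = 10^(1.21/10) = 1.321, G_1 = 10^(−1.21/10) = 0.7568
  Stage 2: F_2 = 10^(1.14/10) = 1.300, G_2 = 10^(12.1/10) = 16.22
  Stage 3: F_3 = 10^(3.47/10) = 2.223, G_3 = 10^(−3.47/10) = 0.4498
  Stage 4: F_4 = 10^(8.56/10) = 7.178, G_4 = 10^(−7.72/10) = 0.1690
Friis cascade:
  F = 1.321 + (1.300 − 1)/0.7568 + (2.223 − 1)/12.27 + (7.178 − 1)/5.521 = 2.937
NF = 10 log₁₀(2.937) = 4.68 dB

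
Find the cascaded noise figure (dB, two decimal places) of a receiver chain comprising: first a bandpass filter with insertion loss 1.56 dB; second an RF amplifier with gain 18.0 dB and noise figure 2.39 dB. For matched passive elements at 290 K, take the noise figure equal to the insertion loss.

Convert to linear (a loss of L dB is a gain of −L dB): F_i = 10^(NF_i/10), G_i = 10^(G_i,dB/10)
  Stage 1: F_1 = 10^(1.56/10) = 1.432, G_1 = 10^(−1.56/10) = 0.6982
  Stage 2: F_2 = 10^(2.39/10) = 1.734, G_2 = 10^(18.0/10) = 63.10
Friis cascade:
  F = 1.432 + (1.734 − 1)/0.6982 = 2.483
NF = 10 log₁₀(2.483) = 3.95 dB

3.95 dB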